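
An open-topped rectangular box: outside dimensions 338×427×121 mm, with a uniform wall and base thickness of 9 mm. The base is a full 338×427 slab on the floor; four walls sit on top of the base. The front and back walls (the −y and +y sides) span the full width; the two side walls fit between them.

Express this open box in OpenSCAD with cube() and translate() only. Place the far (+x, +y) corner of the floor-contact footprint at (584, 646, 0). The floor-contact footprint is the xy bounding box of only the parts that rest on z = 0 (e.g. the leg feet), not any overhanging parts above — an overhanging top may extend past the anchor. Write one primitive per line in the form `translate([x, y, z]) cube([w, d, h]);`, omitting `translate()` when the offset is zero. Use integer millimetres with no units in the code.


translate([246, 219, 0]) cube([338, 427, 9]);
translate([246, 219, 9]) cube([338, 9, 112]);
translate([246, 637, 9]) cube([338, 9, 112]);
translate([246, 228, 9]) cube([9, 409, 112]);
translate([575, 228, 9]) cube([9, 409, 112]);


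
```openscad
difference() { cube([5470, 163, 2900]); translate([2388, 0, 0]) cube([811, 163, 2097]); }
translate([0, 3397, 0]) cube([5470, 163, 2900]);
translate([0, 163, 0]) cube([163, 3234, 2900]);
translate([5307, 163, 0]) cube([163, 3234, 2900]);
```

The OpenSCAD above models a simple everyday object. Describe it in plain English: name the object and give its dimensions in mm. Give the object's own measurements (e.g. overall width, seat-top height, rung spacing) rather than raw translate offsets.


A single room: four walls, each 2900 mm tall and 163 mm thick, enclosing an outside footprint 5470×3560 mm (x × y), no floor or roof. The front and back walls (−y and +y sides) run the full x-width; the side walls fit between their inner faces. A door opening 811 mm wide and 2097 mm tall is cut through the front wall from the floor up, its −x edge 2388 mm from the wall's −x end.


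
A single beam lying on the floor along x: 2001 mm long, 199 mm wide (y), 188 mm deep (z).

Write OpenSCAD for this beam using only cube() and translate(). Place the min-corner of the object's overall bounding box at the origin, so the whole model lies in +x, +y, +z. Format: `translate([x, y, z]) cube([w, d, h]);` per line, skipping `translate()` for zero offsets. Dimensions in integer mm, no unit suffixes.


cube([2001, 199, 188]);


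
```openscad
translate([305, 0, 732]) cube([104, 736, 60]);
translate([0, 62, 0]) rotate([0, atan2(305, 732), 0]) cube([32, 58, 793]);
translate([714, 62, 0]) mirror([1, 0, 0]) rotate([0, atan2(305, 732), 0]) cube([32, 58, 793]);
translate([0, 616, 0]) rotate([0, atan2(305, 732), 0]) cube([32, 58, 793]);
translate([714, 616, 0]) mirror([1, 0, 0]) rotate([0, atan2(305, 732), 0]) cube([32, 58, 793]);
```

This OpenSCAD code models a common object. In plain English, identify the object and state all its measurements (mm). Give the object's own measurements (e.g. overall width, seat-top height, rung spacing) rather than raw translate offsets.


A sawhorse. A 104×736×60 mm beam (x, y, z) sits on two A-frame leg pairs. Each pair is two raked legs of 32×58 mm section (58 mm along y) splaying symmetrically in x. Each leg rises 732 mm vertically over 305 mm of horizontal reach and is 793 mm long along its own axis. Every leg's outer bottom edge rests on the floor and its outer top edge meets a bottom edge of the beam — the left legs (tilting toward +x) meet the beam's −x bottom edge, the right legs (their mirror images, tilting toward −x) meet its +x bottom edge — so the leg tops tuck under the beam, the beam's underside is 732 mm above the floor, and the feet are 714 mm apart outside-to-outside with the beam centred between them. The two leg pairs are set in 62 mm from either end of the beam.


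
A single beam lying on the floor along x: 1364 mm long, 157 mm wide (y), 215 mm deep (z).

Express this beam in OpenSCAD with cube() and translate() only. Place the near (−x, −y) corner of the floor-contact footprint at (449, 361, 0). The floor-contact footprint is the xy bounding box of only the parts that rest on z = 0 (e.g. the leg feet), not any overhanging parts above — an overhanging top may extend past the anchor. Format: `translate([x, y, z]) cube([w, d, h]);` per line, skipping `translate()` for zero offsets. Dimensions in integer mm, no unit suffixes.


translate([449, 361, 0]) cube([1364, 157, 215]);


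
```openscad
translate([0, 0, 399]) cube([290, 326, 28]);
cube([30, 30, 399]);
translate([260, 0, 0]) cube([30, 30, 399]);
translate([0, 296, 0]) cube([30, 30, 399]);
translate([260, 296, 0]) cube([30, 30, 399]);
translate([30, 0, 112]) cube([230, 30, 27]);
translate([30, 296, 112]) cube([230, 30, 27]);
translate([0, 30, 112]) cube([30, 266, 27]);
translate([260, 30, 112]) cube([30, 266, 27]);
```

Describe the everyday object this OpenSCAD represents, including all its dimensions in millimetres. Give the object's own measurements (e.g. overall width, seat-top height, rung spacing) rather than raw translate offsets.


A four-legged stool. The seat is a 290×326×28 mm slab whose top surface is at z = 427 mm; four square legs, each 30×30 mm in cross-section, run from the floor (z = 0) to the underside of the seat, each flush with a corner of the seat. Four stretchers, 30 mm wide and 27 mm tall, connect adjacent legs with their undersides at z = 112 mm, each running between the inner faces of the legs it joins and aligned with the legs' outer faces on the other axis.


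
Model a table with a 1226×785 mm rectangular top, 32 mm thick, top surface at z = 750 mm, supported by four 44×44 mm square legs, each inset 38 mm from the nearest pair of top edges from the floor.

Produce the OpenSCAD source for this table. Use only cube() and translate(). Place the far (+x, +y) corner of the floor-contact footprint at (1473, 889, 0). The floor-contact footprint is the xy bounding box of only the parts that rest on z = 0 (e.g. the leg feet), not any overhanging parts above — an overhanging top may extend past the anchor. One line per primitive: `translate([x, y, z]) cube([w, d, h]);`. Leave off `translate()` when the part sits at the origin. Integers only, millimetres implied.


// leg_h = 750 - 32 = 718
translate([285, 142, 718]) cube([1226, 785, 32]);
translate([323, 180, 0]) cube([44, 44, 718]);
translate([1429, 180, 0]) cube([44, 44, 718]);
translate([323, 845, 0]) cube([44, 44, 718]);
translate([1429, 845, 0]) cube([44, 44, 718]);


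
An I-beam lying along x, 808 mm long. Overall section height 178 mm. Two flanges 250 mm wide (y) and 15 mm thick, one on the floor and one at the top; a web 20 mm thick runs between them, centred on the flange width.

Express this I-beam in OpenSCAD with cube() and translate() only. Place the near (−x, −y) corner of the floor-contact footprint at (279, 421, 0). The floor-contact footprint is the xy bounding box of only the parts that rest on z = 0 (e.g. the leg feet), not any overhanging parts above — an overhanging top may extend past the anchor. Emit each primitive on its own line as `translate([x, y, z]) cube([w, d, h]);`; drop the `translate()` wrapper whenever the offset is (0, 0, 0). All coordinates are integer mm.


translate([279, 421, 0]) cube([808, 250, 15]);
translate([279, 536, 15]) cube([808, 20, 148]);
translate([279, 421, 163]) cube([808, 250, 15]);


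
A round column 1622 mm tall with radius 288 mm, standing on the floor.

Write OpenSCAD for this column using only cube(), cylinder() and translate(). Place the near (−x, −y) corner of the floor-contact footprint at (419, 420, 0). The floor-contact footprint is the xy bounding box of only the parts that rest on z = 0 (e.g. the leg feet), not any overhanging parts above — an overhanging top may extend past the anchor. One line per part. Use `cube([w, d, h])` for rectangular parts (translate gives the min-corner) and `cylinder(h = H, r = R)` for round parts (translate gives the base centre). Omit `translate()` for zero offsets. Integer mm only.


translate([707, 708, 0]) cylinder(h = 1622, r = 288);


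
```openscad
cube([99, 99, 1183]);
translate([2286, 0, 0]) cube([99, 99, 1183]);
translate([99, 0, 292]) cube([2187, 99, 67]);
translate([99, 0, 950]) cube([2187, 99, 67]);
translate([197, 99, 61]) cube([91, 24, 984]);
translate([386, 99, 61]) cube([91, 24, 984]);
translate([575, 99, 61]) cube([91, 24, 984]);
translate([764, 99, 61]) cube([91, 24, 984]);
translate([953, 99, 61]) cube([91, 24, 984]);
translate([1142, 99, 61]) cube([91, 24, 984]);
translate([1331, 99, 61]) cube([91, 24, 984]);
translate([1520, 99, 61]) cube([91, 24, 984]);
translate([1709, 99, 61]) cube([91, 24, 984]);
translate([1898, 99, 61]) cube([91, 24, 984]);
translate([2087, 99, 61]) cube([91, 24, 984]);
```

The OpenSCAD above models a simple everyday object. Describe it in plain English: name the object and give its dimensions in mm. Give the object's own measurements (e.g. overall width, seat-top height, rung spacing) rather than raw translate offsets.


A fence section. Two 99×99 mm posts, 1183 mm tall, stand on the floor with a clear span of 2187 mm between their inner faces. Two horizontal rails of 99×67 mm section span the gap between the posts with their undersides at z = 292 mm and z = 950 mm, flush with the posts' −y face. 11 pickets, each 91 mm wide, 24 mm thick and 984 mm tall, are fixed to the +y face of the rails with their bottoms at z = 61 mm, spaced across the span with a 98 mm gap after the −x post and between neighbouring pickets, with 108 mm left before the +x post.


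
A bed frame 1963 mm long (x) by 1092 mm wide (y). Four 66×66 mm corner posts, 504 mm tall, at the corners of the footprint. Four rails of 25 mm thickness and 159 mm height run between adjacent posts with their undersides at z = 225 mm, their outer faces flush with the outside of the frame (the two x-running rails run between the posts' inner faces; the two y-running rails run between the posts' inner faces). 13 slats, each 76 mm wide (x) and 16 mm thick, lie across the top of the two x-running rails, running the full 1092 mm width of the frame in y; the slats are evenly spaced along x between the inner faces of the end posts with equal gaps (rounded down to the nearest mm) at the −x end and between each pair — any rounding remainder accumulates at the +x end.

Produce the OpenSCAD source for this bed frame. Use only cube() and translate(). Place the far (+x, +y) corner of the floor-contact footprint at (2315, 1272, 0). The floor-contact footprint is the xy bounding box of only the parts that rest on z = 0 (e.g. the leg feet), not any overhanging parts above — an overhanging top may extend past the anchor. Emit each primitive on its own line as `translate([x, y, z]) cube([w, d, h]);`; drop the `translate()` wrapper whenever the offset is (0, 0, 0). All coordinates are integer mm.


translate([352, 180, 0]) cube([66, 66, 504]);
translate([352, 1206, 0]) cube([66, 66, 504]);
translate([2249, 180, 0]) cube([66, 66, 504]);
translate([2249, 1206, 0]) cube([66, 66, 504]);
translate([418, 180, 225]) cube([1831, 25, 159]);
translate([418, 1247, 225]) cube([1831, 25, 159]);
translate([352, 246, 225]) cube([25, 960, 159]);
translate([2290, 246, 225]) cube([25, 960, 159]);
translate([478, 180, 384]) cube([76, 1092, 16]);
translate([614, 180, 384]) cube([76, 1092, 16]);
translate([750, 180, 384]) cube([76, 1092, 16]);
translate([886, 180, 384]) cube([76, 1092, 16]);
translate([1022, 180, 384]) cube([76, 1092, 16]);
translate([1158, 180, 384]) cube([76, 1092, 16]);
translate([1294, 180, 384]) cube([76, 1092, 16]);
translate([1430, 180, 384]) cube([76, 1092, 16]);
translate([1566, 180, 384]) cube([76, 1092, 16]);
translate([1702, 180, 384]) cube([76, 1092, 16]);
translate([1838, 180, 384]) cube([76, 1092, 16]);
translate([1974, 180, 384]) cube([76, 1092, 16]);
translate([2110, 180, 384]) cube([76, 1092, 16]);


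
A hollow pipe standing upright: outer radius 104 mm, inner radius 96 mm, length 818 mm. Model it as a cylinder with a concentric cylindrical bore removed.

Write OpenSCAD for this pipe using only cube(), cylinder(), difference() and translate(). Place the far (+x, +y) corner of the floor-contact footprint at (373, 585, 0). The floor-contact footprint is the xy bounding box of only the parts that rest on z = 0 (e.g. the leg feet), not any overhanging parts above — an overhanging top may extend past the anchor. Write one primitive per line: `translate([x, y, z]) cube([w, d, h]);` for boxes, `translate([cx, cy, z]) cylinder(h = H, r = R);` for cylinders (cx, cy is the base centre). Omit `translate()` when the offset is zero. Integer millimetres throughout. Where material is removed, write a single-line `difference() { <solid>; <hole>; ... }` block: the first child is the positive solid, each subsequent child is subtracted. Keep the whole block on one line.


difference() { translate([269, 481, 0]) cylinder(h = 818, r = 104); translate([269, 481, 0]) cylinder(h = 818, r = 96); }


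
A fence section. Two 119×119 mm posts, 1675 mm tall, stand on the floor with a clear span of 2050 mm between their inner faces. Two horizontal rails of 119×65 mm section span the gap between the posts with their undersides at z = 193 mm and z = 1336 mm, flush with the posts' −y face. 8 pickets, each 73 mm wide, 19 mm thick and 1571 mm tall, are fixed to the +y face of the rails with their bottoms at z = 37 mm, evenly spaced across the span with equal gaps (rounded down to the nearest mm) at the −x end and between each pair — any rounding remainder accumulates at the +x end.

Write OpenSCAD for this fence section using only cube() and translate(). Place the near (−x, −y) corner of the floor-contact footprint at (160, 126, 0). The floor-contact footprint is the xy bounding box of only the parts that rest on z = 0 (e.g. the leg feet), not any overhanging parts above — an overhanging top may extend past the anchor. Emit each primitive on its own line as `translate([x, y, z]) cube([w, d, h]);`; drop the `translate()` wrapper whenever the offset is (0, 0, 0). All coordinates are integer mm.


translate([160, 126, 0]) cube([119, 119, 1675]);
translate([2329, 126, 0]) cube([119, 119, 1675]);
translate([279, 126, 193]) cube([2050, 119, 65]);
translate([279, 126, 1336]) cube([2050, 119, 65]);
translate([441, 245, 37]) cube([73, 19, 1571]);
translate([676, 245, 37]) cube([73, 19, 1571]);
translate([911, 245, 37]) cube([73, 19, 1571]);
translate([1146, 245, 37]) cube([73, 19, 1571]);
translate([1381, 245, 37]) cube([73, 19, 1571]);
translate([1616, 245, 37]) cube([73, 19, 1571]);
translate([1851, 245, 37]) cube([73, 19, 1571]);
translate([2086, 245, 37]) cube([73, 19, 1571]);


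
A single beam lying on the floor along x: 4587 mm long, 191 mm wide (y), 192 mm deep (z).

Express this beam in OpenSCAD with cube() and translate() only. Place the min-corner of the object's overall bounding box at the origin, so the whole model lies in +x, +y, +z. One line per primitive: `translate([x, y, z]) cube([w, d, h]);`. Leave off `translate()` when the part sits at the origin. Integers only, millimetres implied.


cube([4587, 191, 192]);


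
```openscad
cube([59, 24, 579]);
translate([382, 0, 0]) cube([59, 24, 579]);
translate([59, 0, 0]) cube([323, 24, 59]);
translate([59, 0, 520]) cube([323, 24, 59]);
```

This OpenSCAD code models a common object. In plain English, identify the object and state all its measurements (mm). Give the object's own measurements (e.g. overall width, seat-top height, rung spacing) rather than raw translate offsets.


A rectangular picture frame lying in the x–z plane (depth along y). The opening is 323 mm wide (x) by 461 mm tall (z), surrounded by a border 59 mm wide on all four sides. The frame is 24 mm deep and is made of two full-height vertical stiles with two horizontal rails fitted between them.


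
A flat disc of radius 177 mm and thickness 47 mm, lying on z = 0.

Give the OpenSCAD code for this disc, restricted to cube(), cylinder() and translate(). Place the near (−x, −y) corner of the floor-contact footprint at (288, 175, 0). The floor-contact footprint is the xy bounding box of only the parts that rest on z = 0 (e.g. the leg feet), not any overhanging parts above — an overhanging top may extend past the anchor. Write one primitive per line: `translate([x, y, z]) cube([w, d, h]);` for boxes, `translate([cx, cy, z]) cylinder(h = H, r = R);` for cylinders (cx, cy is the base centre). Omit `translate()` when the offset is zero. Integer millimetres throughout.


translate([465, 352, 0]) cylinder(h = 47, r = 177);


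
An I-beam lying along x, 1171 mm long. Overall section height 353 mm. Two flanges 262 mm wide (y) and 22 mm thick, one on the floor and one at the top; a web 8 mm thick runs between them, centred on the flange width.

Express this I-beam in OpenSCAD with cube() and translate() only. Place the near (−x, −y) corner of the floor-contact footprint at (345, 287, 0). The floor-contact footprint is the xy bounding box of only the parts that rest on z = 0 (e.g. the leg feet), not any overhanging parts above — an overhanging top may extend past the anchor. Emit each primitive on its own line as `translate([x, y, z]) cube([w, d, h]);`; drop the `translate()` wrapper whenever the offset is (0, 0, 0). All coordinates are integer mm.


translate([345, 287, 0]) cube([1171, 262, 22]);
translate([345, 414, 22]) cube([1171, 8, 309]);
translate([345, 287, 331]) cube([1171, 262, 22]);


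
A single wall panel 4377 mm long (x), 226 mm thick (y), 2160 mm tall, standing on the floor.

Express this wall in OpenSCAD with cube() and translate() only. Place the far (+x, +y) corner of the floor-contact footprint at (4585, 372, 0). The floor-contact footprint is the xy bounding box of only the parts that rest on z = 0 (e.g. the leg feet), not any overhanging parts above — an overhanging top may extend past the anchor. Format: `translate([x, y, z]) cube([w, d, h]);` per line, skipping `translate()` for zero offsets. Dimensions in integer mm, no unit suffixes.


translate([208, 146, 0]) cube([4377, 226, 2160]);


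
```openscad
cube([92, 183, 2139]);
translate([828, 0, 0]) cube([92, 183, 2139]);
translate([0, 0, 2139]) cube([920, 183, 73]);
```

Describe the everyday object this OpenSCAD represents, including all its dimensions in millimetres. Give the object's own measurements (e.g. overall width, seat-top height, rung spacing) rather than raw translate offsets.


A door frame. The clear opening is 736 mm wide and 2139 mm high. Two 92 mm wide jambs, 183 mm deep, stand either side of the opening from the floor to the top of the opening. A 73 mm thick head sits across the top of both jambs, spanning the full outside width of the frame.


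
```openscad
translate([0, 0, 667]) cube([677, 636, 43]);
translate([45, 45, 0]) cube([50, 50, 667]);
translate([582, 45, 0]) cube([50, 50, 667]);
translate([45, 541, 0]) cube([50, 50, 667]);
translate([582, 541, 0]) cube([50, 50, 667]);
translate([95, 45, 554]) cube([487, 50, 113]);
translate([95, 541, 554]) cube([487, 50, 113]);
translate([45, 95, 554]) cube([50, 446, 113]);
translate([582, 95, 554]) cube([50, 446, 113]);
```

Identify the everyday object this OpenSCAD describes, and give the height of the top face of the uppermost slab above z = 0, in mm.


A table. The table height is 710 mm.

A 677×636×43 slab sits at z = 667 on four 50 mm square posts — a table. The top surface is at 667 + 43 = 710 mm.


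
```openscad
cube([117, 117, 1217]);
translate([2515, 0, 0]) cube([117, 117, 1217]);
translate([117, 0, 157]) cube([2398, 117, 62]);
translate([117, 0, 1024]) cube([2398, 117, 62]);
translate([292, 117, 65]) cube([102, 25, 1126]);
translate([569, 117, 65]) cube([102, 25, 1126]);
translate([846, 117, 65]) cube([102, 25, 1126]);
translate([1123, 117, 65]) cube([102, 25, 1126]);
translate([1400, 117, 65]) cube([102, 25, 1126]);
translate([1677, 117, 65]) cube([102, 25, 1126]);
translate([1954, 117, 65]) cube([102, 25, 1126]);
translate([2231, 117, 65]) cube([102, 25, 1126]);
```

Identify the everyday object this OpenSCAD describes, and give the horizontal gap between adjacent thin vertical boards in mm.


A fence section. The picket gap is 175 mm.

Two posts, two rails, 8 pickets — a fence section. Span 2398 mm holds 8 pickets of 102 mm with 9 equal gaps: ⌊(2398 − 8·102) / 9⌋ = 175 mm.


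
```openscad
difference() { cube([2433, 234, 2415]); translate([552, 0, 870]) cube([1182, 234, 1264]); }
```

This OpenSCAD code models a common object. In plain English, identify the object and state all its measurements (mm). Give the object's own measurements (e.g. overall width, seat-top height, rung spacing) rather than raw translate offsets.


A wall 2433 mm long (x), 234 mm thick (y), 2415 mm tall, with a rectangular window opening cut through it. The opening is 1182 mm wide and 1264 mm tall; its sill is at z = 870 mm and its near (−x) edge is 552 mm from the wall's −x end. The opening passes through the full wall thickness.


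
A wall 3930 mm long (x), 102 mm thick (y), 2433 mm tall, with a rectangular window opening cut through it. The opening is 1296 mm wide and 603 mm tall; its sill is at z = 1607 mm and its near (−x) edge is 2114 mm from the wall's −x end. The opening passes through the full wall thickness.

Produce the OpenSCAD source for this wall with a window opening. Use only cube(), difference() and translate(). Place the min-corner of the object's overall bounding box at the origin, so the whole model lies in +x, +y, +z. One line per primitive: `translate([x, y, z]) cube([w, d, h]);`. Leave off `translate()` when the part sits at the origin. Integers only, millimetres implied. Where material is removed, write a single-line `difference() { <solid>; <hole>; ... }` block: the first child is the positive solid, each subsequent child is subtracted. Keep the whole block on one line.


difference() { cube([3930, 102, 2433]); translate([2114, 0, 1607]) cube([1296, 102, 603]); }


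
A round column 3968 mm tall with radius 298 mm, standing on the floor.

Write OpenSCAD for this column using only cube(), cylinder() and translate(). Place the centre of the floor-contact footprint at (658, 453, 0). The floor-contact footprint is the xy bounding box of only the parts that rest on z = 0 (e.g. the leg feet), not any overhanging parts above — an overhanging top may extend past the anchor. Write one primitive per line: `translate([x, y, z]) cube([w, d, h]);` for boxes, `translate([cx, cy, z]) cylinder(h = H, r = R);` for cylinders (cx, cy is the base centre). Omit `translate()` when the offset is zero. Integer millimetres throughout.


translate([658, 453, 0]) cylinder(h = 3968, r = 298);


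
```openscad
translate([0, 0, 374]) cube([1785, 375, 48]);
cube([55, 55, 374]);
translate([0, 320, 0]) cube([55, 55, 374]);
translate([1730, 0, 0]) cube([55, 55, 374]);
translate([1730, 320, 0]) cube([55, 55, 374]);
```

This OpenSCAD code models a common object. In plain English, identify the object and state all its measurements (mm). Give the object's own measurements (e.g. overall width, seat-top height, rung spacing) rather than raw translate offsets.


A bench: a 1785×375 mm seat slab, 48 mm thick, top at z = 422 mm, on four 55×55 mm square legs flush with the seat corners and standing on z = 0.


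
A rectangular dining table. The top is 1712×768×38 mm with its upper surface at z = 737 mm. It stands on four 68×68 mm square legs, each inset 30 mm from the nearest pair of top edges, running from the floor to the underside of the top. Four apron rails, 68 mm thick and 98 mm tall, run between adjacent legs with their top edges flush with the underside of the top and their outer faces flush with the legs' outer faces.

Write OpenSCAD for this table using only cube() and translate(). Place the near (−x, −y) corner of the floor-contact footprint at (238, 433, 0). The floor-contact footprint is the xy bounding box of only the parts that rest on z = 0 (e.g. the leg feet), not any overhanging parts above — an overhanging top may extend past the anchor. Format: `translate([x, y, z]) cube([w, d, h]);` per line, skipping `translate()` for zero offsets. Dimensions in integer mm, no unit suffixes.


translate([208, 403, 699]) cube([1712, 768, 38]);
translate([238, 433, 0]) cube([68, 68, 699]);
translate([1822, 433, 0]) cube([68, 68, 699]);
translate([238, 1073, 0]) cube([68, 68, 699]);
translate([1822, 1073, 0]) cube([68, 68, 699]);
translate([306, 433, 601]) cube([1516, 68, 98]);
translate([306, 1073, 601]) cube([1516, 68, 98]);
translate([238, 501, 601]) cube([68, 572, 98]);
translate([1822, 501, 601]) cube([68, 572, 98]);


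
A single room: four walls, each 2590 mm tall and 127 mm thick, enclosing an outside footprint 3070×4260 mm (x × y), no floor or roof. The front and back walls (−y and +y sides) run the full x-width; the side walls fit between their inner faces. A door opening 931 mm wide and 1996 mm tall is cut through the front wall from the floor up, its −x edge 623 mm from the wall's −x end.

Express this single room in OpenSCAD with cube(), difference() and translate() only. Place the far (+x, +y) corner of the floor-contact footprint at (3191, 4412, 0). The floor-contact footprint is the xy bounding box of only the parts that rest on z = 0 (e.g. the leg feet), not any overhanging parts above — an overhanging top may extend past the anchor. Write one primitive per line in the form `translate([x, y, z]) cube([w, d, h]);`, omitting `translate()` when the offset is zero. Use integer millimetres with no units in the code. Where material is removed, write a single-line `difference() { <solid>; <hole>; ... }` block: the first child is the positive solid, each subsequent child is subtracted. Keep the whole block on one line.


difference() { translate([121, 152, 0]) cube([3070, 127, 2590]); translate([744, 152, 0]) cube([931, 127, 1996]); }
translate([121, 4285, 0]) cube([3070, 127, 2590]);
translate([121, 279, 0]) cube([127, 4006, 2590]);
translate([3064, 279, 0]) cube([127, 4006, 2590]);


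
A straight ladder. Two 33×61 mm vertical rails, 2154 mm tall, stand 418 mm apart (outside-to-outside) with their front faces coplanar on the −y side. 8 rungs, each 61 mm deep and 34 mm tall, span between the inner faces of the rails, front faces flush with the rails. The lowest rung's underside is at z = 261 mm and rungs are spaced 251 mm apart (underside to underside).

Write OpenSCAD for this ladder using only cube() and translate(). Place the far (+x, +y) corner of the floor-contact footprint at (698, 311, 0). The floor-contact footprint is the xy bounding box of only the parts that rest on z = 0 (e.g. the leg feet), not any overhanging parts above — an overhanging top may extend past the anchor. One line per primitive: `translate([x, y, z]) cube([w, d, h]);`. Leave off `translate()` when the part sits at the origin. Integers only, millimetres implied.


translate([280, 250, 0]) cube([33, 61, 2154]);
translate([665, 250, 0]) cube([33, 61, 2154]);
translate([313, 250, 261]) cube([352, 61, 34]);
translate([313, 250, 512]) cube([352, 61, 34]);
translate([313, 250, 763]) cube([352, 61, 34]);
translate([313, 250, 1014]) cube([352, 61, 34]);
translate([313, 250, 1265]) cube([352, 61, 34]);
translate([313, 250, 1516]) cube([352, 61, 34]);
translate([313, 250, 1767]) cube([352, 61, 34]);
translate([313, 250, 2018]) cube([352, 61, 34]);


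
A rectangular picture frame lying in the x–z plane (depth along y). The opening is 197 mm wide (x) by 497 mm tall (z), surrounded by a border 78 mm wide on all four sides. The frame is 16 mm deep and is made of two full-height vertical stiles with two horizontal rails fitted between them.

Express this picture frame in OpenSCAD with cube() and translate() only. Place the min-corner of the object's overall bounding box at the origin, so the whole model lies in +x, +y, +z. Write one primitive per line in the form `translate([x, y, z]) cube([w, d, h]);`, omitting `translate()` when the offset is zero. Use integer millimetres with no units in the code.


cube([78, 16, 653]);
translate([275, 0, 0]) cube([78, 16, 653]);
translate([78, 0, 0]) cube([197, 16, 78]);
translate([78, 0, 575]) cube([197, 16, 78]);


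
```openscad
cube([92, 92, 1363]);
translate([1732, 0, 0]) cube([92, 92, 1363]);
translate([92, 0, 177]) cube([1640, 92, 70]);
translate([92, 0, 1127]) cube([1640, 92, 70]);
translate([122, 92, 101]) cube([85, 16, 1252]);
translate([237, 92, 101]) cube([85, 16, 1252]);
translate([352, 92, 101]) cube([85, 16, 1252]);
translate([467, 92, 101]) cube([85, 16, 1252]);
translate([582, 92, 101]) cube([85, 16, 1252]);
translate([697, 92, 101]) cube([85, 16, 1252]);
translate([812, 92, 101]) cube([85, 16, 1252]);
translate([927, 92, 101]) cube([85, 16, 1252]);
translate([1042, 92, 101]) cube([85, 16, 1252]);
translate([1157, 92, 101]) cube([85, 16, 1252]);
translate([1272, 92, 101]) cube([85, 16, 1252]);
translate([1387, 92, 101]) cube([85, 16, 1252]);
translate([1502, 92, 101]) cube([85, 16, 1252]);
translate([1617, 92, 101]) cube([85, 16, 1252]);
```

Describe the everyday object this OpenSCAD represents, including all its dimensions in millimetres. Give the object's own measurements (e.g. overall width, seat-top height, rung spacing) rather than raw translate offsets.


A fence section. Two 92×92 mm posts, 1363 mm tall, stand on the floor with a clear span of 1640 mm between their inner faces. Two horizontal rails of 92×70 mm section span the gap between the posts with their undersides at z = 177 mm and z = 1127 mm, flush with the posts' −y face. 14 pickets, each 85 mm wide, 16 mm thick and 1252 mm tall, are fixed to the +y face of the rails with their bottoms at z = 101 mm, spaced across the span with a 30 mm gap after the −x post and between neighbouring pickets and before the +x post.


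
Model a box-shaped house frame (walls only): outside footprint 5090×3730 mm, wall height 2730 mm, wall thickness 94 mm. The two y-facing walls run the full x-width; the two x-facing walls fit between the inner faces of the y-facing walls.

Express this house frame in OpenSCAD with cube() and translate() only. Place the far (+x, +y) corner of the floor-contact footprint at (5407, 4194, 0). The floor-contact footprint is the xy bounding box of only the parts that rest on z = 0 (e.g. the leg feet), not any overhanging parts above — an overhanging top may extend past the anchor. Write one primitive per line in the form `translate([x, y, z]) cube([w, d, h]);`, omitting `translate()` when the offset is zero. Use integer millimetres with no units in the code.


translate([317, 464, 0]) cube([5090, 94, 2730]);
translate([317, 4100, 0]) cube([5090, 94, 2730]);
translate([317, 558, 0]) cube([94, 3542, 2730]);
translate([5313, 558, 0]) cube([94, 3542, 2730]);


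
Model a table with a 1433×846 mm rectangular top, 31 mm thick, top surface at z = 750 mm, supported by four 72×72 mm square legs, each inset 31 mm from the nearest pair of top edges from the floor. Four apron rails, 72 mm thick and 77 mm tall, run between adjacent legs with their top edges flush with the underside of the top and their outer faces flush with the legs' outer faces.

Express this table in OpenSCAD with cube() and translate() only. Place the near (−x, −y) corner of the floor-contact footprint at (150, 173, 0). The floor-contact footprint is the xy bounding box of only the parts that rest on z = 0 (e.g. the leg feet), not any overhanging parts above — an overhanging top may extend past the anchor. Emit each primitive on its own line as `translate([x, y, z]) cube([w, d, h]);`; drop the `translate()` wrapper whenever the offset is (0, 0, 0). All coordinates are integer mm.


// leg_h = 750 - 31 = 719
// apron z = 719 - 77 = 642
translate([119, 142, 719]) cube([1433, 846, 31]);
translate([150, 173, 0]) cube([72, 72, 719]);
translate([1449, 173, 0]) cube([72, 72, 719]);
translate([150, 885, 0]) cube([72, 72, 719]);
translate([1449, 885, 0]) cube([72, 72, 719]);
translate([222, 173, 642]) cube([1227, 72, 77]);
translate([222, 885, 642]) cube([1227, 72, 77]);
translate([150, 245, 642]) cube([72, 640, 77]);
translate([1449, 245, 642]) cube([72, 640, 77]);


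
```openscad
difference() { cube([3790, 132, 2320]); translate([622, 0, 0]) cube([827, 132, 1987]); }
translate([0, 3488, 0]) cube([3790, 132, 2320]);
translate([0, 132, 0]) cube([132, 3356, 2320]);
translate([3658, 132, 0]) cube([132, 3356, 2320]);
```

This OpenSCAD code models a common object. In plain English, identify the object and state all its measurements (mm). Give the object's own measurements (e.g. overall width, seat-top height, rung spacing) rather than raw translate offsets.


A single room: four walls, each 2320 mm tall and 132 mm thick, enclosing an outside footprint 3790×3620 mm (x × y), no floor or roof. The front and back walls (−y and +y sides) run the full x-width; the side walls fit between their inner faces. A door opening 827 mm wide and 1987 mm tall is cut through the front wall from the floor up, its −x edge 622 mm from the wall's −x end.


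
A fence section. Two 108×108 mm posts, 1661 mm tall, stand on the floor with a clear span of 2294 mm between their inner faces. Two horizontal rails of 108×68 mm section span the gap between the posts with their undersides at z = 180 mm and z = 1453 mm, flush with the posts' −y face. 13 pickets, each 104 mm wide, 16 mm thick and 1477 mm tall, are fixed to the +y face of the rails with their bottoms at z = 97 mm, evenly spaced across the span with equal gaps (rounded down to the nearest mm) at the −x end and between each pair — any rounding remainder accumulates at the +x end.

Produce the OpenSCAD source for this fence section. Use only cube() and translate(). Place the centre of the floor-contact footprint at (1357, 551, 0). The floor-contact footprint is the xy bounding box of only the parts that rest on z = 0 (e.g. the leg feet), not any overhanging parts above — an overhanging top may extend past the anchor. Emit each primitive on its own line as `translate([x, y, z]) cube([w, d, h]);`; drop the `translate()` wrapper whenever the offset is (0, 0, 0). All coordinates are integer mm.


translate([102, 497, 0]) cube([108, 108, 1661]);
translate([2504, 497, 0]) cube([108, 108, 1661]);
translate([210, 497, 180]) cube([2294, 108, 68]);
translate([210, 497, 1453]) cube([2294, 108, 68]);
translate([277, 605, 97]) cube([104, 16, 1477]);
translate([448, 605, 97]) cube([104, 16, 1477]);
translate([619, 605, 97]) cube([104, 16, 1477]);
translate([790, 605, 97]) cube([104, 16, 1477]);
translate([961, 605, 97]) cube([104, 16, 1477]);
translate([1132, 605, 97]) cube([104, 16, 1477]);
translate([1303, 605, 97]) cube([104, 16, 1477]);
translate([1474, 605, 97]) cube([104, 16, 1477]);
translate([1645, 605, 97]) cube([104, 16, 1477]);
translate([1816, 605, 97]) cube([104, 16, 1477]);
translate([1987, 605, 97]) cube([104, 16, 1477]);
translate([2158, 605, 97]) cube([104, 16, 1477]);
translate([2329, 605, 97]) cube([104, 16, 1477]);


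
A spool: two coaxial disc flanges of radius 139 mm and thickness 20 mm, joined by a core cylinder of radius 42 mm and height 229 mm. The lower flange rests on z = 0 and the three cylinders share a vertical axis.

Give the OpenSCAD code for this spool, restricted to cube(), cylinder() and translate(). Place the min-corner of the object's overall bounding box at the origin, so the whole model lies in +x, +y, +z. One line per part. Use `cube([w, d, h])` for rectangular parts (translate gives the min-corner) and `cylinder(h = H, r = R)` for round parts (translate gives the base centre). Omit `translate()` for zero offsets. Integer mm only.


translate([139, 139, 0]) cylinder(h = 20, r = 139);
translate([139, 139, 20]) cylinder(h = 229, r = 42);
translate([139, 139, 249]) cylinder(h = 20, r = 139);


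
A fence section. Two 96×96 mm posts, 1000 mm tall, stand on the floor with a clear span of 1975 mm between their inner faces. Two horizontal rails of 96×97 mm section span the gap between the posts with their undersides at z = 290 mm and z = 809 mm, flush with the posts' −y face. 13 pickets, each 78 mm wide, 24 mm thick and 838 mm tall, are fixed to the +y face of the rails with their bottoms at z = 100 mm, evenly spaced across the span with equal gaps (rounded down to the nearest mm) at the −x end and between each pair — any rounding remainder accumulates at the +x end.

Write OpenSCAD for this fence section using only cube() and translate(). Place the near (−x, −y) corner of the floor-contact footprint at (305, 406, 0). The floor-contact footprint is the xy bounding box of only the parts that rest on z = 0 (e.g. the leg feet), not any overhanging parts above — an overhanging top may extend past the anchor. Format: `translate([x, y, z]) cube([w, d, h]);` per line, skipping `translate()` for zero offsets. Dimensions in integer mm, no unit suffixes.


translate([305, 406, 0]) cube([96, 96, 1000]);
translate([2376, 406, 0]) cube([96, 96, 1000]);
translate([401, 406, 290]) cube([1975, 96, 97]);
translate([401, 406, 809]) cube([1975, 96, 97]);
translate([469, 502, 100]) cube([78, 24, 838]);
translate([615, 502, 100]) cube([78, 24, 838]);
translate([761, 502, 100]) cube([78, 24, 838]);
translate([907, 502, 100]) cube([78, 24, 838]);
translate([1053, 502, 100]) cube([78, 24, 838]);
translate([1199, 502, 100]) cube([78, 24, 838]);
translate([1345, 502, 100]) cube([78, 24, 838]);
translate([1491, 502, 100]) cube([78, 24, 838]);
translate([1637, 502, 100]) cube([78, 24, 838]);
translate([1783, 502, 100]) cube([78, 24, 838]);
translate([1929, 502, 100]) cube([78, 24, 838]);
translate([2075, 502, 100]) cube([78, 24, 838]);
translate([2221, 502, 100]) cube([78, 24, 838]);


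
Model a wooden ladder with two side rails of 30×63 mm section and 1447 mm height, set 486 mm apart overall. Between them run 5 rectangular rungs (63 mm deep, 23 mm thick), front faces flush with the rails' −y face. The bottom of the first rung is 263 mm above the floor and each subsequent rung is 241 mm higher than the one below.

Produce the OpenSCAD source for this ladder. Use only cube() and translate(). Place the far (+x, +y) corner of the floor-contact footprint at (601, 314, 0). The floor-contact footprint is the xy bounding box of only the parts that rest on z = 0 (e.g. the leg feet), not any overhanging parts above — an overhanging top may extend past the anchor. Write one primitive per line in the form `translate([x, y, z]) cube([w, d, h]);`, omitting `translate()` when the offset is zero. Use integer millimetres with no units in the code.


translate([115, 251, 0]) cube([30, 63, 1447]);
translate([571, 251, 0]) cube([30, 63, 1447]);
translate([145, 251, 263]) cube([426, 63, 23]);
translate([145, 251, 504]) cube([426, 63, 23]);
translate([145, 251, 745]) cube([426, 63, 23]);
translate([145, 251, 986]) cube([426, 63, 23]);
translate([145, 251, 1227]) cube([426, 63, 23]);


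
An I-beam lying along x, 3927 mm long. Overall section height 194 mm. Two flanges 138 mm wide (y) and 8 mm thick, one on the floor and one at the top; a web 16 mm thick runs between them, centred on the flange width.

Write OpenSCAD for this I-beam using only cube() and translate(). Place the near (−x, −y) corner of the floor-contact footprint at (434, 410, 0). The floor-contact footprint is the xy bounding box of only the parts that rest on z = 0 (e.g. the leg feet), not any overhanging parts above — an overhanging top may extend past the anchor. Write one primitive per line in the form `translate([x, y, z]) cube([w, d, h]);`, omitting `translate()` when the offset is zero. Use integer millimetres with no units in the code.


translate([434, 410, 0]) cube([3927, 138, 8]);
translate([434, 471, 8]) cube([3927, 16, 178]);
translate([434, 410, 186]) cube([3927, 138, 8]);


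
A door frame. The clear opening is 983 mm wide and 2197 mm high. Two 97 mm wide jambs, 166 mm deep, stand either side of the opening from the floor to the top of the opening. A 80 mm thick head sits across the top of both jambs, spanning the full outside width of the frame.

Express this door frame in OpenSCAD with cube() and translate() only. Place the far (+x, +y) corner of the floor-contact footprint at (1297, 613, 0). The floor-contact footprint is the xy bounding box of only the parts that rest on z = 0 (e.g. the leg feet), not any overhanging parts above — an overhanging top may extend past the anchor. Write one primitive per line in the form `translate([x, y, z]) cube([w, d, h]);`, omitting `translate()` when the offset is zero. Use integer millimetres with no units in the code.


translate([120, 447, 0]) cube([97, 166, 2197]);
translate([1200, 447, 0]) cube([97, 166, 2197]);
translate([120, 447, 2197]) cube([1177, 166, 80]);
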